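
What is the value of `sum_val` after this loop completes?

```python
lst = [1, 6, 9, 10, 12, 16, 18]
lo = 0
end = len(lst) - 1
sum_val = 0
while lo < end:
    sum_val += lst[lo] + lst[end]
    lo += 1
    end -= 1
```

Sum of pairs from ends
`sum_val` takes the values: 0 → 19 → 41 → 62

Answer: 62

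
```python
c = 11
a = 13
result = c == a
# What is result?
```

Trace:
`c = 11` → c = 11
`a = 13` → a = 13
`result = c == a` → result = False
So result = False

Answer: False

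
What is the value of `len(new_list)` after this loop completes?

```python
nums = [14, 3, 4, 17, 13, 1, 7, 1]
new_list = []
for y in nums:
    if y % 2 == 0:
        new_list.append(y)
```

Count even numbers in [14, 3, 4, 17, 13, 1, 7, 1]
`new_list` takes the values: [] → [14] → [14, 4]
So `len(new_list)` = 2

Answer: 2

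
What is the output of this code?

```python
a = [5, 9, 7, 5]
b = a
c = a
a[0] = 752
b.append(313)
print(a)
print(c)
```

Key concept: multiple aliases.
Step by step:
`a = [5, 9, 7, 5]` → a = [5, 9, 7, 5]
`b = a` → b = [5, 9, 7, 5] (same object as a)
`c = a` → c = [5, 9, 7, 5] (same object as a, b)
`a[0] = 752` → a = [752, 9, 7, 5] (same object as b, c); b = [752, 9, 7, 5] (same object as a, c); c = [752, 9, 7, 5] (same object as a, b)
`b.append(313)` → a = [752, 9, 7, 5, 313] (same object as b, c); b = [752, 9, 7, 5, 313] (same object as a, c); c = [752, 9, 7, 5, 313] (same object as a, b)
`print(a)` → prints [752, 9, 7, 5, 313]
`print(c)` → prints [752, 9, 7, 5, 313]

Answer:
[752, 9, 7, 5, 313]
[752, 9, 7, 5, 313]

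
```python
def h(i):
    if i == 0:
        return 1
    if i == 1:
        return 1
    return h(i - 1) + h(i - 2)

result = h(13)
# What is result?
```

Build up from base cases: h(0)=1, h(1)=1, h(2)=2, h(3)=3, h(4)=5, h(5)=8, h(6)=13, ..., h(13)=377

Answer: 377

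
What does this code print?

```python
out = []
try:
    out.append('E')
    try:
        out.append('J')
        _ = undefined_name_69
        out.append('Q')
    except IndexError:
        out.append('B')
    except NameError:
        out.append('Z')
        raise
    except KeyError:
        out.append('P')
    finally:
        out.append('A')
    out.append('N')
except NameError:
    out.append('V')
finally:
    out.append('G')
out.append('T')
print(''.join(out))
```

Execution trace: 'E' (try body) → 'J' (inner try body) → 'Z' (inner except NameError) → 'A' (inner finally) → 'V' (except NameError) → 'G' (finally) → 'T' (after the try/except). Output: EJZAVGT

Answer: EJZAVGT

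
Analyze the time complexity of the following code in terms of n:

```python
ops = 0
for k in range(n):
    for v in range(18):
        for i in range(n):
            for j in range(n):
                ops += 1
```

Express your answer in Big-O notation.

Each loop level contributes: n × 1 × n × n. Multiplying the contributions gives O(n^3).

Answer: O(n^3)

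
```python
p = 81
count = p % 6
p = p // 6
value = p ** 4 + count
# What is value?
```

Trace:
`p = 81` → p = 81
`count = p % 6` → count = 3
`p = p // 6` → p = 13
`value = p ** 4 + count` → value = 28564
So value = 28564

Answer: 28564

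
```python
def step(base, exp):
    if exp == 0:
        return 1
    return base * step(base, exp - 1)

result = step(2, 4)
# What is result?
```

step(2, 4) = 2 * 2 * 2 * 2 = 16

Answer: 16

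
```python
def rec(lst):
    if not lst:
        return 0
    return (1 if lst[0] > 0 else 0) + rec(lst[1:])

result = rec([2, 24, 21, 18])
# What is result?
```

Count of positive elements in [2, 24, 21, 18] = 4

Answer: 4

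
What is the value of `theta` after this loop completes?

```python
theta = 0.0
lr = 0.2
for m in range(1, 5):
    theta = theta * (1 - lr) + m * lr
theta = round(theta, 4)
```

Moving average with lr=0.2
`theta` takes the values: 0.0 → 0.2 → 0.56 → 1.048 → 1.6384

Answer: 1.6384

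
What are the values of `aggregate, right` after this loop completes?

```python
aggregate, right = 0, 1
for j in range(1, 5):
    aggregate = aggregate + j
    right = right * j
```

Sum and factorial of 1 to 4
`aggregate, right` takes the values: (0, 1) → (1, 1) → (3, 1) → (3, 2) → (6, 2) → (6, 6) → (10, 6) → (10, 24)

Answer: 10, 24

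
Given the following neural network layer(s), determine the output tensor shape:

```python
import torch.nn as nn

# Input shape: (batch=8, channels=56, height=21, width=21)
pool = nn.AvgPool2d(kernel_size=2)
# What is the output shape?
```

Input: (8, 56, 21, 21) -> Output: (8, 56, 10, 10)

Answer: (8, 56, 10, 10)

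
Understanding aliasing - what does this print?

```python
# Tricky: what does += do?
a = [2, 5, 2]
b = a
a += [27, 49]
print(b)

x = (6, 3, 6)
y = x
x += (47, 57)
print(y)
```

Key concept: += behavior differs for mutable vs immutable.
Step by step:
`a = [2, 5, 2]` → a = [2, 5, 2]
`b = a` → b = [2, 5, 2] (same object as a)
`a += [27, 49]` → a = [2, 5, 2, 27, 49] (same object as b); b = [2, 5, 2, 27, 49] (same object as a)
`print(b)` → prints [2, 5, 2, 27, 49]
`x = (6, 3, 6)` → x = (6, 3, 6)
`y = x` → y = (6, 3, 6)
`x += (47, 57)` → x = (6, 3, 6, 47, 57)
`print(y)` → prints (6, 3, 6)

Answer:
[2, 5, 2, 27, 49]
(6, 3, 6)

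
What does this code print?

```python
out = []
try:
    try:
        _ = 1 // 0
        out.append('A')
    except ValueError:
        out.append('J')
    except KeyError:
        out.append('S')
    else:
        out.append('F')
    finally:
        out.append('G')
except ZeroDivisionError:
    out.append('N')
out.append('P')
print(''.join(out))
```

Execution trace: 'G' (finally) → 'N' (outer except ZeroDivisionError) → 'P' (after the try/except). Output: GNP

Answer: GNP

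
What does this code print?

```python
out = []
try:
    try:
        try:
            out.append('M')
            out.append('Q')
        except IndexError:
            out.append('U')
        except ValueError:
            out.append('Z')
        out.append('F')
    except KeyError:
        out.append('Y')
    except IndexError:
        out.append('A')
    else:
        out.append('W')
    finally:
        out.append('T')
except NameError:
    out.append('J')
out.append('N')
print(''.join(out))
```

Execution trace: 'M' (inner try body) → 'Q' (inner try body, no exception) → 'F' (try body, no exception) → 'W' (else) → 'T' (finally) → 'N' (after the try/except). Output: MQFWTN

Answer: MQFWTN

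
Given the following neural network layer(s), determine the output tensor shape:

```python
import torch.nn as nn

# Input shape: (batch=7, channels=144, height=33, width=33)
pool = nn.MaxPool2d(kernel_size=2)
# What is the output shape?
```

Input: (7, 144, 33, 33) -> Output: (7, 144, 16, 16)

Answer: (7, 144, 16, 16)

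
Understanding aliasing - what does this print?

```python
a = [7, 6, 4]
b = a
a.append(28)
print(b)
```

Key concept: basic list aliasing.
Step by step:
`a = [7, 6, 4]` → a = [7, 6, 4]
`b = a` → b = [7, 6, 4] (same object as a)
`a.append(28)` → a = [7, 6, 4, 28] (same object as b); b = [7, 6, 4, 28] (same object as a)
`print(b)` → prints [7, 6, 4, 28]

Answer: [7, 6, 4, 28]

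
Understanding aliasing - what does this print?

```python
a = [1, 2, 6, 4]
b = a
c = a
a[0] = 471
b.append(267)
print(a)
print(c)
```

Key concept: multiple aliases.
Step by step:
`a = [1, 2, 6, 4]` → a = [1, 2, 6, 4]
`b = a` → b = [1, 2, 6, 4] (same object as a)
`c = a` → c = [1, 2, 6, 4] (same object as a, b)
`a[0] = 471` → a = [471, 2, 6, 4] (same object as b, c); b = [471, 2, 6, 4] (same object as a, c); c = [471, 2, 6, 4] (same object as a, b)
`b.append(267)` → a = [471, 2, 6, 4, 267] (same object as b, c); b = [471, 2, 6, 4, 267] (same object as a, c); c = [471, 2, 6, 4, 267] (same object as a, b)
`print(a)` → prints [471, 2, 6, 4, 267]
`print(c)` → prints [471, 2, 6, 4, 267]

Answer:
[471, 2, 6, 4, 267]
[471, 2, 6, 4, 267]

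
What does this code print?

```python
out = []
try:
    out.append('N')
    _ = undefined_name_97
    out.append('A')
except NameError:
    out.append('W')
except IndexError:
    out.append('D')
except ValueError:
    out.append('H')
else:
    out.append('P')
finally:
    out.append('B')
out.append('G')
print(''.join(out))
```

Execution trace: 'N' (try body) → 'W' (except NameError) → 'B' (finally) → 'G' (after the try/except). Output: NWBG

Answer: NWBG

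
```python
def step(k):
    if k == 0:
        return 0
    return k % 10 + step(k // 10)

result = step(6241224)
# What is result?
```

Sum of digits of 6241224: 4 + 2 + 2 + 1 + 4 + 2 + 6 = 21

Answer: 21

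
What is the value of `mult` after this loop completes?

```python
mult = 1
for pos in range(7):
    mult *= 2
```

2^7 = 128
`mult` takes the values: 1 → 2 → 4 → 8 → 16 → 32 → 64 → 128

Answer: 128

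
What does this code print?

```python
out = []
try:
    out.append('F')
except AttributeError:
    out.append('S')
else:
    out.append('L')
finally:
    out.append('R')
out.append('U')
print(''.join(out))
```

Execution trace: 'F' (try body, no exception) → 'L' (else) → 'R' (finally) → 'U' (after the try/except). Output: FLRU

Answer: FLRU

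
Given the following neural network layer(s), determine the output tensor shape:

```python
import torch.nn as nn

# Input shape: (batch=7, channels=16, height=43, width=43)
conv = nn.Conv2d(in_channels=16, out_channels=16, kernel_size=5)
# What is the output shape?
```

Input: (7, 16, 43, 43) -> Output: (7, 16, 39, 39)

Answer: (7, 16, 39, 39)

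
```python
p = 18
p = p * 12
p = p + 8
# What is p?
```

Trace:
`p = 18` → p = 18
`p = p * 12` → p = 216
`p = p + 8` → p = 224
So p = 224

Answer: 224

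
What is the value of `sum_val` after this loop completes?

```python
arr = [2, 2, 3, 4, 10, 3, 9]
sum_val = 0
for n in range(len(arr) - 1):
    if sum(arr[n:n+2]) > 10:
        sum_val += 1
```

Count windows with sum > 10
`sum_val` takes the values: 0 → 1 → 2 → 3

Answer: 3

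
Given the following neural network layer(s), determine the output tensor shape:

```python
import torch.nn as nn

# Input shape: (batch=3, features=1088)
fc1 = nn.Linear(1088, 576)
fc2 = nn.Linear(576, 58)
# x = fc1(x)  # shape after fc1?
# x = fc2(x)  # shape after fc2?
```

Input: (3, 1088) -> after fc1: (3, 576) -> Output: (3, 58)

Answer: (3, 58)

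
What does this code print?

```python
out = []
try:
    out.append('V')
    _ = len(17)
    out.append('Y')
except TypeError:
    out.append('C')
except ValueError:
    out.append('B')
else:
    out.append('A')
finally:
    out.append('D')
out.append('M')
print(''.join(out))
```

Execution trace: 'V' (try body) → 'C' (except TypeError) → 'D' (finally) → 'M' (after the try/except). Output: VCDM

Answer: VCDM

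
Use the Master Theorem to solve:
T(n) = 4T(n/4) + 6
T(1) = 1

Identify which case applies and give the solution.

a=4, b=4, f(n)=6. log_4(4) = 1. Since c=0 < 1, Case 1 applies: T(n) = Θ(n^log_b(a)) = O(n).

Answer: O(n) - Case 1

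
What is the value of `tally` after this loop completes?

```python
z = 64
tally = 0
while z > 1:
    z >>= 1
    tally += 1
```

Count right shifts until 1
`tally` takes the values: 0 → 1 → 2 → 3 → 4 → 5 → 6

Answer: 6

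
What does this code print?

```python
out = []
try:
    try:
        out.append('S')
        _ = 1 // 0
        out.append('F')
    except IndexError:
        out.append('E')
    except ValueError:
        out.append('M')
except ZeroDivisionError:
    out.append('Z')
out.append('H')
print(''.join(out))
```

Execution trace: 'S' (try body) → 'Z' (outer except ZeroDivisionError) → 'H' (after the try/except). Output: SZH

Answer: SZH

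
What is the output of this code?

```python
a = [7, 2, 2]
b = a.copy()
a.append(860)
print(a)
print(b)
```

Key concept: list.copy() creates independent copy.
Step by step:
`a = [7, 2, 2]` → a = [7, 2, 2]
`b = a.copy()` → b = [7, 2, 2]
`a.append(860)` → a = [7, 2, 2, 860]
`print(a)` → prints [7, 2, 2, 860]
`print(b)` → prints [7, 2, 2]

Answer:
[7, 2, 2, 860]
[7, 2, 2]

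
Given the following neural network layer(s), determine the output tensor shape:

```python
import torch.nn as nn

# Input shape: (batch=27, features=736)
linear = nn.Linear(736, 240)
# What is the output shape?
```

Input: (27, 736) -> Output: (27, 240)

Answer: (27, 240)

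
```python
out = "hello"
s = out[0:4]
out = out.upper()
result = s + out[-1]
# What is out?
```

Trace:
`out = "hello"` → out = 'hello'
`s = out[0:4]` → s = 'hell'
`out = out.upper()` → out = 'HELLO'
`result = s + out[-1]` → result = 'hellO'
So out = 'HELLO'

Answer: 'HELLO'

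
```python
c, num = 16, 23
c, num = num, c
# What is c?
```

Trace:
`c, num = 16, 23` → c = 16; num = 23
`c, num = num, c` → c = 23; num = 16
So c = 23

Answer: 23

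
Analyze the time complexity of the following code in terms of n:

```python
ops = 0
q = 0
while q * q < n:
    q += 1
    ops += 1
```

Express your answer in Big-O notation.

Each loop level contributes: √n. Multiplying the contributions gives O(√n).

Answer: O(√n)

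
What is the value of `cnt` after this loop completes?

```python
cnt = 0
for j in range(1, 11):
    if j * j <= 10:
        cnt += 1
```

Count numbers where j² ≤ 10
`cnt` takes the values: 0 → 1 → 2 → 3

Answer: 3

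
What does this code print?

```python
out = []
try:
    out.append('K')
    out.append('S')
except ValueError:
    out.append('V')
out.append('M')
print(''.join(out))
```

Execution trace: 'K' (try body) → 'S' (try body, no exception) → 'M' (after the try/except). Output: KSM

Answer: KSM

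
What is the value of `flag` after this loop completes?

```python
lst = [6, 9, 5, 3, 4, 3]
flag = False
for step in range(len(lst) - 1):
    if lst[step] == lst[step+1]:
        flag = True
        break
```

Check consecutive duplicates in [6, 9, 5, 3, 4, 3]
`flag` takes the values: False

Answer: False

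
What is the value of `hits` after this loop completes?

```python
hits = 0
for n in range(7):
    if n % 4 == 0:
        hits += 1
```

Count numbers divisible by 4 in range(7)
`hits` takes the values: 0 → 1 → 2

Answer: 2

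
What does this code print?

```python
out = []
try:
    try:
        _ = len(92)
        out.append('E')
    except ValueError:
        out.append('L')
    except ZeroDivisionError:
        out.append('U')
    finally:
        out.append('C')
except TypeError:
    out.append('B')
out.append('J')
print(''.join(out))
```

Execution trace: 'C' (inner finally) → 'B' (outer except TypeError) → 'J' (after the try/except). Output: CBJ

Answer: CBJ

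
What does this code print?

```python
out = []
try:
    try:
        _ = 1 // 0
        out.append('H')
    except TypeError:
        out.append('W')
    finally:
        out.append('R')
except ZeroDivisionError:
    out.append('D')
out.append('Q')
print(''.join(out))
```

Execution trace: 'R' (inner finally) → 'D' (outer except ZeroDivisionError) → 'Q' (after the try/except). Output: RDQ

Answer: RDQ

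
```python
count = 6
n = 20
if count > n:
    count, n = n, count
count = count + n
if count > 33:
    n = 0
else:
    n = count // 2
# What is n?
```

Trace:
`count = 6` → count = 6
`n = 20` → n = 20
`if count > n: ...` → count > n is False → no variable changes
`count = count + n` → count = 26
`if count > 33: ...` → count > 33 is False, take else branch → n = 13
So n = 13

Answer: 13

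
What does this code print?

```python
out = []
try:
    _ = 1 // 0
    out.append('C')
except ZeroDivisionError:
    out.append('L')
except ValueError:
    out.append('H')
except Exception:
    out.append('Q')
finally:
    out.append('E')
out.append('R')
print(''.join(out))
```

Execution trace: 'L' (except ZeroDivisionError) → 'E' (finally) → 'R' (after the try/except). Output: LER

Answer: LER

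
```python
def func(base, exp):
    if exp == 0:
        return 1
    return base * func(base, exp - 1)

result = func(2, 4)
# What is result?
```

func(2, 4) = 2 * 2 * 2 * 2 = 16

Answer: 16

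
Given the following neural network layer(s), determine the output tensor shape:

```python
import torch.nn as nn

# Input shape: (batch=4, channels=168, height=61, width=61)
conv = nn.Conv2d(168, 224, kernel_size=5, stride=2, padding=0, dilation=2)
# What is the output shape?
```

Input: (4, 168, 61, 61) -> Output: (4, 224, 27, 27)

Answer: (4, 224, 27, 27)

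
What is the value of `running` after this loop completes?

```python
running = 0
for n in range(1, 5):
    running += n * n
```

Sum of squares 1² to 4² = 30
`running` takes the values: 0 → 1 → 5 → 14 → 30

Answer: 30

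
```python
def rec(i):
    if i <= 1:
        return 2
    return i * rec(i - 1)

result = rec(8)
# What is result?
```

rec(8) = 8 * 7 * 6 * 5 * 4 * 3 * 2 * 2 = 80640

Answer: 80640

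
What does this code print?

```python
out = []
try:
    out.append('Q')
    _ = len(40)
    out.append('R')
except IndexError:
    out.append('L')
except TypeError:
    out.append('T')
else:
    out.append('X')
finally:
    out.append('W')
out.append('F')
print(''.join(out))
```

Execution trace: 'Q' (try body) → 'T' (except TypeError) → 'W' (finally) → 'F' (after the try/except). Output: QTWF

Answer: QTWF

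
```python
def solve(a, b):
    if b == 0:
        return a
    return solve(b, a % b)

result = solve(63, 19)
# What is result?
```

solve(63, 19) -> solve(19, 6) -> solve(6, 1) -> solve(1, 0) -> 1

Answer: 1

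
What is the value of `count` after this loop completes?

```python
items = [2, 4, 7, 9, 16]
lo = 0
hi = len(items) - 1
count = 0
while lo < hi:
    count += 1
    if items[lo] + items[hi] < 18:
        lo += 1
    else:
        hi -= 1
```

Steps to find pair summing to 18
`count` takes the values: 0 → 1 → 2 → 3 → 4

Answer: 4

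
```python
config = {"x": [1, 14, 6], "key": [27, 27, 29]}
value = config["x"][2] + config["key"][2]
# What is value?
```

Trace:
`config = {"x": [1, 14, 6], "key": [27, 27, 29]}` → config = {'x': [1, 14, 6], 'key': [27, 27, 29]}
`value = config["x"][2] + config["key"][2]` → value = 35
So value = 35

Answer: 35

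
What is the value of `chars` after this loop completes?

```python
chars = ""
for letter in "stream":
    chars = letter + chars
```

Reverse 'stream'
`chars` takes the values: "" → "s" → "ts" → "rts" → "erts" → "aerts" → "maerts"

Answer: "maerts"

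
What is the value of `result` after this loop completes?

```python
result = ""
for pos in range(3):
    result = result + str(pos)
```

Concatenate digits 0 to 2
`result` takes the values: "" → "0" → "01" → "012"

Answer: "012"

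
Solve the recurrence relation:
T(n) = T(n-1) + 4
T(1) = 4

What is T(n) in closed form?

Unrolling: T(n) = T(1) + 4·(n-1) = 4 + 4(n-1) = 4n.

Answer: T(n) = 4n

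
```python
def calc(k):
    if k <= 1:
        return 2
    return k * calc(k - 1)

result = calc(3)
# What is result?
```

calc(3) = 3 * 2 * 2 = 12

Answer: 12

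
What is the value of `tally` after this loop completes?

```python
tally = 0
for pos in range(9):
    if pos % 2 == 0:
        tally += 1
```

Count numbers divisible by 2 in range(9)
`tally` takes the values: 0 → 1 → 2 → 3 → 4 → 5

Answer: 5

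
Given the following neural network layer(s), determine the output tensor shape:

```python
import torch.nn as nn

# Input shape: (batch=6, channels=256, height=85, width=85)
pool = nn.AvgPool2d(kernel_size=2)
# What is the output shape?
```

Input: (6, 256, 85, 85) -> Output: (6, 256, 42, 42)

Answer: (6, 256, 42, 42)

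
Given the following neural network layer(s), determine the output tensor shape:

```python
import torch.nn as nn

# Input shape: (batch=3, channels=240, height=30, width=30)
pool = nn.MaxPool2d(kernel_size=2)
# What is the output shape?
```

Input: (3, 240, 30, 30) -> Output: (3, 240, 15, 15)

Answer: (3, 240, 15, 15)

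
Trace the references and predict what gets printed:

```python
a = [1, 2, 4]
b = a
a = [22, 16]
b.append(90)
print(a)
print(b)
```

Key concept: rebinding vs mutation: a is rebound to a new list, b still points at the original.
Step by step:
`a = [1, 2, 4]` → a = [1, 2, 4]
`b = a` → b = [1, 2, 4] (same object as a)
`a = [22, 16]` → a = [22, 16]
`b.append(90)` → b = [1, 2, 4, 90]
`print(a)` → prints [22, 16]
`print(b)` → prints [1, 2, 4, 90]

Answer:
[22, 16]
[1, 2, 4, 90]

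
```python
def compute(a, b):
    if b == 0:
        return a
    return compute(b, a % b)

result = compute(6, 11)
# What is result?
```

compute(6, 11) -> compute(11, 6) -> compute(6, 5) -> compute(5, 1) -> compute(1, 0) -> 1

Answer: 1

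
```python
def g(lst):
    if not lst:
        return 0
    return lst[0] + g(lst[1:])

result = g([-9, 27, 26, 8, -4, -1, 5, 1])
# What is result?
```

(-9) + 27 + 26 + 8 + (-4) + (-1) + 5 + 1 + 0 = 53

Answer: 53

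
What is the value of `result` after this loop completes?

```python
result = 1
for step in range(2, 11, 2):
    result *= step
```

Product of even numbers 2 to 10
`result` takes the values: 1 → 2 → 8 → 48 → 384 → 3840

Answer: 3840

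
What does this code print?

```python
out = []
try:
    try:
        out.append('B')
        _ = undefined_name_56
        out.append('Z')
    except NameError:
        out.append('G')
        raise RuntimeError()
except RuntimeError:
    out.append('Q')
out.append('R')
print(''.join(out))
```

Execution trace: 'B' (inner try body) → 'G' (inner except NameError) → 'Q' (outer except RuntimeError) → 'R' (after the try/except). Output: BGQR

Answer: BGQR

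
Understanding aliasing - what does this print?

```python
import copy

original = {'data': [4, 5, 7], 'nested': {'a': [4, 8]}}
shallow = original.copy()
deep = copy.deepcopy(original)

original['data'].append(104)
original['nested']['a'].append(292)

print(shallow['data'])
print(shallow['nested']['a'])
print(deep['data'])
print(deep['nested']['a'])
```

Key concept: comparing shallow vs deep copy.
Step by step:
`original = {'data': [4, 5, 7], 'nested': {'a': [4, 8]}}` → original = {'data': [4, 5, 7], 'nested': {'a': [4, 8]}}
`shallow = original.copy()` → shallow = {'data': [4, 5, 7], 'nested': {'a': [4, 8]}}
`deep = copy.deepcopy(original)` → deep = {'data': [4, 5, 7], 'nested': {'a': [4, 8]}}
`original['data'].append(104)` → original = {'data': [4, 5, 7, 104], 'nested': {'a': [4, 8]}}; shallow = {'data': [4, 5, 7, 104], 'nested': {'a': [4, 8]}}
`original['nested']['a'].append(292)` → original = {'data': [4, 5, 7, 104], 'nested': {'a': [4, 8, 292]}}; shallow = {'data': [4, 5, 7, 104], 'nested': {'a': [4, 8, 292]}}
`print(shallow['data'])` → prints [4, 5, 7, 104]
`print(shallow['nested']['a'])` → prints [4, 8, 292]
`print(deep['data'])` → prints [4, 5, 7]
`print(deep['nested']['a'])` → prints [4, 8]

Answer:
[4, 5, 7, 104]
[4, 8, 292]
[4, 5, 7]
[4, 8]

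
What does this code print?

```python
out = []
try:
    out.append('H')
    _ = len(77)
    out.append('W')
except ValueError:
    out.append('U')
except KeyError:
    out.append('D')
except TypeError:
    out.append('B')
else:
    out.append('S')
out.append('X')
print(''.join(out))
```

Execution trace: 'H' (try body) → 'B' (except TypeError) → 'X' (after the try/except). Output: HBX

Answer: HBX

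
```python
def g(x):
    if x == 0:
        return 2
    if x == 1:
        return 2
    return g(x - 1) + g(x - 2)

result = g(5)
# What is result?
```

Build up from base cases: g(0)=2, g(1)=2, g(2)=4, g(3)=6, g(4)=10, g(5)=16

Answer: 16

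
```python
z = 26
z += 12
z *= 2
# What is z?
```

Trace:
`z = 26` → z = 26
`z += 12` → z = 38
`z *= 2` → z = 76
So z = 76

Answer: 76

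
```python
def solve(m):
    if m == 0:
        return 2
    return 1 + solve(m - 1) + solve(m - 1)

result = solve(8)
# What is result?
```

solve(m) = 1 + 2·solve(m-1), solve(0)=2. Closed form: (2+1)·2^8 - 1 = 767.

Answer: 767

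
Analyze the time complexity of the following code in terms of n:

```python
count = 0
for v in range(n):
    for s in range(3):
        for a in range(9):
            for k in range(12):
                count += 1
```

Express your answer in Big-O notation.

Each loop level contributes: n × 1 × 1 × 1. Multiplying the contributions gives O(n).

Answer: O(n)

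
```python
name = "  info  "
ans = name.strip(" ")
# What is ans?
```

Trace:
`name = "  info  "` → name = '  info  '
`ans = name.strip(" ")` → ans = 'info'
So ans = 'info'

Answer: 'info'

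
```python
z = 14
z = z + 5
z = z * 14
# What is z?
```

Trace:
`z = 14` → z = 14
`z = z + 5` → z = 19
`z = z * 14` → z = 266
So z = 266

Answer: 266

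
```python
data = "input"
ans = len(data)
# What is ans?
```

Trace:
`data = "input"` → data = 'input'
`ans = len(data)` → ans = 5
So ans = 5

Answer: 5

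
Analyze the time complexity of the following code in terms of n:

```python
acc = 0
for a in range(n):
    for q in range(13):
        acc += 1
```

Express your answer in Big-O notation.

Each loop level contributes: n × 1. Multiplying the contributions gives O(n).

Answer: O(n)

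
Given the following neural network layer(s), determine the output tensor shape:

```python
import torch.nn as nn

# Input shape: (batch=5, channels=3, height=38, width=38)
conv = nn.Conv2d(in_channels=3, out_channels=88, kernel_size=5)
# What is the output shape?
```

Input: (5, 3, 38, 38) -> Output: (5, 88, 34, 34)

Answer: (5, 88, 34, 34)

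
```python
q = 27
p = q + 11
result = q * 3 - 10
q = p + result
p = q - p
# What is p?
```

Trace:
`q = 27` → q = 27
`p = q + 11` → p = 38
`result = q * 3 - 10` → result = 71
`q = p + result` → q = 109
`p = q - p` → p = 71
So p = 71

Answer: 71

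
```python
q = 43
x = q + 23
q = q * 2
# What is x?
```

Trace:
`q = 43` → q = 43
`x = q + 23` → x = 66
`q = q * 2` → q = 86
So x = 66

Answer: 66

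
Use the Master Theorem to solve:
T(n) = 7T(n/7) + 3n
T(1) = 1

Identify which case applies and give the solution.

a=7, b=7, f(n)=3n. log_7(7) = 1. Since c=1 = 1, Case 2 applies: T(n) = Θ(n^log_b(a) · log n) = O(n log n).

Answer: O(n log n) - Case 2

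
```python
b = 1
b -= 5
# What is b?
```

Trace:
`b = 1` → b = 1
`b -= 5` → b = -4
So b = -4

Answer: -4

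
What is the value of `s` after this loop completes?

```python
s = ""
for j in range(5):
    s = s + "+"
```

Repeat '+' 5 times
`s` takes the values: "" → "+" → "++" → "+++" → "++++" → "+++++"

Answer: "+++++"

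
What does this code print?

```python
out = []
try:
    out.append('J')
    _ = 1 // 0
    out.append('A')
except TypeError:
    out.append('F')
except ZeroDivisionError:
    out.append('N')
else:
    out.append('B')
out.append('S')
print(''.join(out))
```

Execution trace: 'J' (try body) → 'N' (except ZeroDivisionError) → 'S' (after the try/except). Output: JNS

Answer: JNS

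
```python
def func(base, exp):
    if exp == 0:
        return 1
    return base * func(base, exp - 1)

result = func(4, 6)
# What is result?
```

func(4, 6) = 4 * 4 * 4 * 4 * 4 * 4 = 4096

Answer: 4096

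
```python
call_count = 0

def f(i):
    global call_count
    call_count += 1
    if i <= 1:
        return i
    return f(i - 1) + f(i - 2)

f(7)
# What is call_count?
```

Calls(i) = 1 + Calls(i-1) + Calls(i-2); Calls(0)=Calls(1)=1. For i=7 this gives 41.

Answer: 41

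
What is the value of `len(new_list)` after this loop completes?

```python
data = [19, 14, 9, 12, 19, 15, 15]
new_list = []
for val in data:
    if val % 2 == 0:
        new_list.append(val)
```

Count even numbers in [19, 14, 9, 12, 19, 15, 15]
`new_list` takes the values: [] → [14] → [14, 12]
So `len(new_list)` = 2

Answer: 2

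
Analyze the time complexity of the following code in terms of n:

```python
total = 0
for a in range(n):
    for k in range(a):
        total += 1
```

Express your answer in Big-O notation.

Each loop level contributes: n × n. Multiplying the contributions gives O(n^2).

Answer: O(n^2)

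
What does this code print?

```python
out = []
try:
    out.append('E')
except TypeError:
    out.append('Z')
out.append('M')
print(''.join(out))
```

Execution trace: 'E' (try body, no exception) → 'M' (after the try/except). Output: EM

Answer: EM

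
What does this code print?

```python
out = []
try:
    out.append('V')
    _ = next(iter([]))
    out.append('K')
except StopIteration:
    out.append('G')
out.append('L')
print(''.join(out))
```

Execution trace: 'V' (try body) → 'G' (except StopIteration) → 'L' (after the try/except). Output: VGL

Answer: VGL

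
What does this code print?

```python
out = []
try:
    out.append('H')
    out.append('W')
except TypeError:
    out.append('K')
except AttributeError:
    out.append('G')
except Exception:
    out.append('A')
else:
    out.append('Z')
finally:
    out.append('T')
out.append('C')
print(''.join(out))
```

Execution trace: 'H' (try body) → 'W' (try body, no exception) → 'Z' (else) → 'T' (finally) → 'C' (after the try/except). Output: HWZTC

Answer: HWZTC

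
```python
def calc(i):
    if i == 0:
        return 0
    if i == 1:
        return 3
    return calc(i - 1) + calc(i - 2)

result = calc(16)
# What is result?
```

Build up from base cases: calc(0)=0, calc(1)=3, calc(2)=3, calc(3)=6, calc(4)=9, calc(5)=15, calc(6)=24, ..., calc(16)=2961

Answer: 2961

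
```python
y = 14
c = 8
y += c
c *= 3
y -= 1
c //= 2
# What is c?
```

Trace:
`y = 14` → y = 14
`c = 8` → c = 8
`y += c` → y = 22
`c *= 3` → c = 24
`y -= 1` → y = 21
`c //= 2` → c = 12
So c = 12

Answer: 12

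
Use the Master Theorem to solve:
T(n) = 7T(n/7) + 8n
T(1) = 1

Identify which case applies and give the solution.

a=7, b=7, f(n)=8n. log_7(7) = 1. Since c=1 = 1, Case 2 applies: T(n) = Θ(n^log_b(a) · log n) = O(n log n).

Answer: O(n log n) - Case 2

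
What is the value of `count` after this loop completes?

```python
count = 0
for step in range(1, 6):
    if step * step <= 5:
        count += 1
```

Count numbers where step² ≤ 5
`count` takes the values: 0 → 1 → 2

Answer: 2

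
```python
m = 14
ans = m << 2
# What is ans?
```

Trace:
`m = 14` → m = 14
`ans = m << 2` → ans = 56
So ans = 56

Answer: 56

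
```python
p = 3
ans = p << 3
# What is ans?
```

Trace:
`p = 3` → p = 3
`ans = p << 3` → ans = 24
So ans = 24

Answer: 24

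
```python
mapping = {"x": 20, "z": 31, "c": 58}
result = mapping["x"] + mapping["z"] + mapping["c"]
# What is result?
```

Trace:
`mapping = {"x": 20, "z": 31, "c": 58}` → mapping = {'x': 20, 'z': 31, 'c': 58}
`result = mapping["x"] + mapping["z"] + mapping["c"]` → result = 109
So result = 109

Answer: 109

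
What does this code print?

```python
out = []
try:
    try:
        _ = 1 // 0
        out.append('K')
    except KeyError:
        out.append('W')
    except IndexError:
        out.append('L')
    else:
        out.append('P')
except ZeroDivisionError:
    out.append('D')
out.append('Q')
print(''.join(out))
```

Execution trace: 'D' (outer except ZeroDivisionError) → 'Q' (after the try/except). Output: DQ

Answer: DQ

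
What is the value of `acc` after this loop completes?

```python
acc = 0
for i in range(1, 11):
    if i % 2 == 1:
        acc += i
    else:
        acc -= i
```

Add odd, subtract even
`acc` takes the values: 0 → 1 → -1 → 2 → -2 → 3 → -3 → 4 → -4 → 5 → -5

Answer: -5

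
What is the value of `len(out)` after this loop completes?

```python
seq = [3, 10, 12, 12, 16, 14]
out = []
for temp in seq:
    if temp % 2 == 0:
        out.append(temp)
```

Count even numbers in [3, 10, 12, 12, 16, 14]
`out` takes the values: [] → [10] → [10, 12] → [10, 12, 12] → [10, 12, 12, 16] → [10, 12, 12, 16, 14]
So `len(out)` = 5

Answer: 5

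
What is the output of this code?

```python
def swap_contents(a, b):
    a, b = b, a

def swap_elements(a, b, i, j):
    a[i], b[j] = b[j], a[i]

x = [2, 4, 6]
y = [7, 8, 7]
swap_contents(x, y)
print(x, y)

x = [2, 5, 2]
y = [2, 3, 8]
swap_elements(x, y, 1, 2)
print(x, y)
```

Key concept: parameter rebinding vs mutation.
Step by step:
`x = [2, 4, 6]` → x = [2, 4, 6]
`y = [7, 8, 7]` → y = [7, 8, 7]
`swap_contents(x, y)` → no visible change to tracked variables
`print(x, y)` → prints [2, 4, 6] [7, 8, 7]
`x = [2, 5, 2]` → x = [2, 5, 2]
`y = [2, 3, 8]` → y = [2, 3, 8]
`swap_elements(x, y, 1, 2)` → x = [2, 8, 2]; y = [2, 3, 5]
`print(x, y)` → prints [2, 8, 2] [2, 3, 5]

Answer:
[2, 4, 6] [7, 8, 7]
[2, 8, 2] [2, 3, 5]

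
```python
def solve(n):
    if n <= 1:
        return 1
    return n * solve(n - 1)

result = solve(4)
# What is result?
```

solve(4) = 4 * 3 * 2 * 1 = 24

Answer: 24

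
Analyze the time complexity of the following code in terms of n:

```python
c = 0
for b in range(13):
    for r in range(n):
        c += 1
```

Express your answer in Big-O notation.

Each loop level contributes: 1 × n. Multiplying the contributions gives O(n).

Answer: O(n)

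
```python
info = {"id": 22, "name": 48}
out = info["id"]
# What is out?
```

Trace:
`info = {"id": 22, "name": 48}` → info = {'id': 22, 'name': 48}
`out = info["id"]` → out = 22
So out = 22

Answer: 22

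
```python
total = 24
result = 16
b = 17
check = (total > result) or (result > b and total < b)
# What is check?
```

Trace:
`total = 24` → total = 24
`result = 16` → result = 16
`b = 17` → b = 17
`check = (total > result) or (result > b and total < b)` → check = True
So check = True

Answer: True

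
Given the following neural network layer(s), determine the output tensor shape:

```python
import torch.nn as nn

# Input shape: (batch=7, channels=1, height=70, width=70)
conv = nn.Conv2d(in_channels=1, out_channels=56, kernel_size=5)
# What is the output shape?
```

Input: (7, 1, 70, 70) -> Output: (7, 56, 66, 66)

Answer: (7, 56, 66, 66)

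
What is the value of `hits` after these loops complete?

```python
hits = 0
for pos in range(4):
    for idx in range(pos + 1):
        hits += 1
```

Triangle: 1 + 2 + ... + 4
`hits` takes the values: 0 → 1 → 2 → 3 → 4 → 5 → 6 → 7 → 8 → 9 → 10

Answer: 10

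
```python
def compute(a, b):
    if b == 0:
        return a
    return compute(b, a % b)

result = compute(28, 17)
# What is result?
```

compute(28, 17) -> compute(17, 11) -> compute(11, 6) -> compute(6, 5) -> compute(5, 1) -> compute(1, 0) -> 1

Answer: 1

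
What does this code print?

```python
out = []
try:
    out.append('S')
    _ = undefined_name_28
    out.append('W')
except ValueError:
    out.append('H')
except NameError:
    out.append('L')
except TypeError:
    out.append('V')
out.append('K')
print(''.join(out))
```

Execution trace: 'S' (try body) → 'L' (except NameError) → 'K' (after the try/except). Output: SLK

Answer: SLK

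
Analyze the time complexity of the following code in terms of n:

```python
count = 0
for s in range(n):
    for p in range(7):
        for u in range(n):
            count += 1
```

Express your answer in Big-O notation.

Each loop level contributes: n × 1 × n. Multiplying the contributions gives O(n^2).

Answer: O(n^2)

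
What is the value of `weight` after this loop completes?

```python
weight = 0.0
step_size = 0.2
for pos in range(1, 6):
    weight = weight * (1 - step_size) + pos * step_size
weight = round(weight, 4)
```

Moving average with lr=0.2
`weight` takes the values: 0.0 → 0.2 → 0.56 → 1.048 → 1.6384 → 2.31072 → 2.3107

Answer: 2.3107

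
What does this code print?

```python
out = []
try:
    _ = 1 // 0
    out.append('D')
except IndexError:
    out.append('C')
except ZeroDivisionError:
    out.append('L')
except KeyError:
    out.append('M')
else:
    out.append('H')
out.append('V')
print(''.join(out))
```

Execution trace: 'L' (except ZeroDivisionError) → 'V' (after the try/except). Output: LV

Answer: LV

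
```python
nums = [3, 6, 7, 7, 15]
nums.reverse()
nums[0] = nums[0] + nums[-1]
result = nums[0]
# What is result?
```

Trace:
`nums = [3, 6, 7, 7, 15]` → nums = [3, 6, 7, 7, 15]
`nums.reverse()` → nums = [15, 7, 7, 6, 3]
`nums[0] = nums[0] + nums[-1]` → nums = [18, 7, 7, 6, 3]
`result = nums[0]` → result = 18
So result = 18

Answer: 18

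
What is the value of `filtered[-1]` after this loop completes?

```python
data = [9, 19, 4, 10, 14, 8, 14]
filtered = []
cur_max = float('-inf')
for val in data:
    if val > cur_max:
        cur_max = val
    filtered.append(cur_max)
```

Running max ends at 19
`filtered` takes the values: [] → [9] → [9, 19] → [9, 19, 19] → [9, 19, 19, 19] → [9, 19, 19, 19, 19] → [9, 19, 19, 19, 19, 19] → [9, 19, 19, 19, 19, 19, 19]
So `filtered[-1]` = 19

Answer: 19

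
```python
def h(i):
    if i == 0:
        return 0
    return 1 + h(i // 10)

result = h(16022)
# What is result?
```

Count of digits of 16022: 5

Answer: 5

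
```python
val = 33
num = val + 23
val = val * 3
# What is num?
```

Trace:
`val = 33` → val = 33
`num = val + 23` → num = 56
`val = val * 3` → val = 99
So num = 56

Answer: 56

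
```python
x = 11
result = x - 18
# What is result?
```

Trace:
`x = 11` → x = 11
`result = x - 18` → result = -7
So result = -7

Answer: -7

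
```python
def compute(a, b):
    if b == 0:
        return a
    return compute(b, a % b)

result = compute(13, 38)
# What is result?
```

compute(13, 38) -> compute(38, 13) -> compute(13, 12) -> compute(12, 1) -> compute(1, 0) -> 1

Answer: 1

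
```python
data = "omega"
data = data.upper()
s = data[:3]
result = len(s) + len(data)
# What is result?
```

Trace:
`data = "omega"` → data = 'omega'
`data = data.upper()` → data = 'OMEGA'
`s = data[:3]` → s = 'OME'
`result = len(s) + len(data)` → result = 8
So result = 8

Answer: 8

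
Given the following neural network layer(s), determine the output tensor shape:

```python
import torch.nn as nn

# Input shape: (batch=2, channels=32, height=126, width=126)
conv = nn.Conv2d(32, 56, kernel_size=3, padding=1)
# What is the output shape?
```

Input: (2, 32, 126, 126) -> Output: (2, 56, 126, 126)

Answer: (2, 56, 126, 126)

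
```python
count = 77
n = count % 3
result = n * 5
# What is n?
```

Trace:
`count = 77` → count = 77
`n = count % 3` → n = 2
`result = n * 5` → result = 10
So n = 2

Answer: 2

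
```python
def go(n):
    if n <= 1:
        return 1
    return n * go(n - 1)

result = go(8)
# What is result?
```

go(8) = 8 * 7 * 6 * 5 * 4 * 3 * 2 * 1 = 40320

Answer: 40320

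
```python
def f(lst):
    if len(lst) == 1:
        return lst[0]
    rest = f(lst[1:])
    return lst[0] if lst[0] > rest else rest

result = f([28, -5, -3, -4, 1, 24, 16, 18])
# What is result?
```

Recursive max over [28, -5, -3, -4, 1, 24, 16, 18] = 28

Answer: 28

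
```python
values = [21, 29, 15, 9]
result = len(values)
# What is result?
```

Trace:
`values = [21, 29, 15, 9]` → values = [21, 29, 15, 9]
`result = len(values)` → result = 4
So result = 4

Answer: 4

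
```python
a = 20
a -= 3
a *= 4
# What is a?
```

Trace:
`a = 20` → a = 20
`a -= 3` → a = 17
`a *= 4` → a = 68
So a = 68

Answer: 68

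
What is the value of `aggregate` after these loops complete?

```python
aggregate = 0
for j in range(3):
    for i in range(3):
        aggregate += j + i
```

Sum of all j+i for j,i in 3x3
`aggregate` takes the values: 0 → 1 → 3 → 4 → 6 → 9 → 11 → 14 → 18

Answer: 18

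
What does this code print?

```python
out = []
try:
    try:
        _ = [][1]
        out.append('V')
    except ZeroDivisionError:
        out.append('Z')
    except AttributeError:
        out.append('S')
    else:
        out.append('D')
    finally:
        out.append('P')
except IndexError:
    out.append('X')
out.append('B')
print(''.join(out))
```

Execution trace: 'P' (finally) → 'X' (outer except IndexError) → 'B' (after the try/except). Output: PXB

Answer: PXB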